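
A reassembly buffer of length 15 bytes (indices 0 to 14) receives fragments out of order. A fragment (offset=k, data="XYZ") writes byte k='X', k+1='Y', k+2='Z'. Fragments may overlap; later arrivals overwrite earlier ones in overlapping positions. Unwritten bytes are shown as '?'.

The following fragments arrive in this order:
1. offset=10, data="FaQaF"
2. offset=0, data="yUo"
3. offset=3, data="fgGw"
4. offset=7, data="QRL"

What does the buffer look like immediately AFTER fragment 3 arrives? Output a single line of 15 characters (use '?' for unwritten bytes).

Answer: yUofgGw???FaQaF

Derivation:
Fragment 1: offset=10 data="FaQaF" -> buffer=??????????FaQaF
Fragment 2: offset=0 data="yUo" -> buffer=yUo???????FaQaF
Fragment 3: offset=3 data="fgGw" -> buffer=yUofgGw???FaQaF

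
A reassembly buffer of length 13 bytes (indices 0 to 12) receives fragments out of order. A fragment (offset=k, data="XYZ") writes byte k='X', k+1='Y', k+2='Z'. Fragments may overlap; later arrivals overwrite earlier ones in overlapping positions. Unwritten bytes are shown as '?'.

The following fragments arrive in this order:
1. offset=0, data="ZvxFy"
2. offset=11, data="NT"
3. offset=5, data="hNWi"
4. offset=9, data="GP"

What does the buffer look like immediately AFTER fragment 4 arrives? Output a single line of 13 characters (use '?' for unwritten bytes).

Fragment 1: offset=0 data="ZvxFy" -> buffer=ZvxFy????????
Fragment 2: offset=11 data="NT" -> buffer=ZvxFy??????NT
Fragment 3: offset=5 data="hNWi" -> buffer=ZvxFyhNWi??NT
Fragment 4: offset=9 data="GP" -> buffer=ZvxFyhNWiGPNT

Answer: ZvxFyhNWiGPNT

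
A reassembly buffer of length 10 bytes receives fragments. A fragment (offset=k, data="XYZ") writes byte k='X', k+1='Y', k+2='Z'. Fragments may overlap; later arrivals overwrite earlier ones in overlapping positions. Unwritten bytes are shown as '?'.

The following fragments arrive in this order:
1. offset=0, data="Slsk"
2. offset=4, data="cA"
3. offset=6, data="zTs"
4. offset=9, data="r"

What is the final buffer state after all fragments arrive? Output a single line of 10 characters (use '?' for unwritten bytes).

Fragment 1: offset=0 data="Slsk" -> buffer=Slsk??????
Fragment 2: offset=4 data="cA" -> buffer=SlskcA????
Fragment 3: offset=6 data="zTs" -> buffer=SlskcAzTs?
Fragment 4: offset=9 data="r" -> buffer=SlskcAzTsr

Answer: SlskcAzTsr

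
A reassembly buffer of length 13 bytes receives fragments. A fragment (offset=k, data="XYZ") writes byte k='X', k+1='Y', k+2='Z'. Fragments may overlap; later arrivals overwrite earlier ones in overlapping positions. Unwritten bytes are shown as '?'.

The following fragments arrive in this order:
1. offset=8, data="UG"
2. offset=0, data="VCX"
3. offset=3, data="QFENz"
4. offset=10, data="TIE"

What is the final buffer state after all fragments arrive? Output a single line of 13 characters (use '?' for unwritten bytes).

Answer: VCXQFENzUGTIE

Derivation:
Fragment 1: offset=8 data="UG" -> buffer=????????UG???
Fragment 2: offset=0 data="VCX" -> buffer=VCX?????UG???
Fragment 3: offset=3 data="QFENz" -> buffer=VCXQFENzUG???
Fragment 4: offset=10 data="TIE" -> buffer=VCXQFENzUGTIE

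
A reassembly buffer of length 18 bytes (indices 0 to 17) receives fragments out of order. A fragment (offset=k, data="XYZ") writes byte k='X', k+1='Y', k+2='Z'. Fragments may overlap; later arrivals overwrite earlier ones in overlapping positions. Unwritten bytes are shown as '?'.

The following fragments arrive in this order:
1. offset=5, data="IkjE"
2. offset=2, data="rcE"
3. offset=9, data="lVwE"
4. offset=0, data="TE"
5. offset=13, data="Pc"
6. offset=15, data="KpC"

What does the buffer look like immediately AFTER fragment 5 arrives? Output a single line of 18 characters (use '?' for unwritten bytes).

Answer: TErcEIkjElVwEPc???

Derivation:
Fragment 1: offset=5 data="IkjE" -> buffer=?????IkjE?????????
Fragment 2: offset=2 data="rcE" -> buffer=??rcEIkjE?????????
Fragment 3: offset=9 data="lVwE" -> buffer=??rcEIkjElVwE?????
Fragment 4: offset=0 data="TE" -> buffer=TErcEIkjElVwE?????
Fragment 5: offset=13 data="Pc" -> buffer=TErcEIkjElVwEPc???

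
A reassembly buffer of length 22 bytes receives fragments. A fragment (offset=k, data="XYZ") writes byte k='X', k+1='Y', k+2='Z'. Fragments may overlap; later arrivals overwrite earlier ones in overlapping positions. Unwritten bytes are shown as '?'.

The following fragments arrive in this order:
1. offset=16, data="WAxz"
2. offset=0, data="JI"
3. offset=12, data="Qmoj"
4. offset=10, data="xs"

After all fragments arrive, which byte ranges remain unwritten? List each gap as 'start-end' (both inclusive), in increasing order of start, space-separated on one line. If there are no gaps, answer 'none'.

Answer: 2-9 20-21

Derivation:
Fragment 1: offset=16 len=4
Fragment 2: offset=0 len=2
Fragment 3: offset=12 len=4
Fragment 4: offset=10 len=2
Gaps: 2-9 20-21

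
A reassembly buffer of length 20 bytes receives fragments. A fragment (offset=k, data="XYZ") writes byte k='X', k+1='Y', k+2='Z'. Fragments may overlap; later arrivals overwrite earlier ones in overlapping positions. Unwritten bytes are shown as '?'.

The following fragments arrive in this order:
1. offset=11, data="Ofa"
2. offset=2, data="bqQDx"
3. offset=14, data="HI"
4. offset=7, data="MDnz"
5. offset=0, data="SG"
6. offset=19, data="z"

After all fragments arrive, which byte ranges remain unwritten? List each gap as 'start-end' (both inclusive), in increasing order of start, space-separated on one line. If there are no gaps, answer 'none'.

Answer: 16-18

Derivation:
Fragment 1: offset=11 len=3
Fragment 2: offset=2 len=5
Fragment 3: offset=14 len=2
Fragment 4: offset=7 len=4
Fragment 5: offset=0 len=2
Fragment 6: offset=19 len=1
Gaps: 16-18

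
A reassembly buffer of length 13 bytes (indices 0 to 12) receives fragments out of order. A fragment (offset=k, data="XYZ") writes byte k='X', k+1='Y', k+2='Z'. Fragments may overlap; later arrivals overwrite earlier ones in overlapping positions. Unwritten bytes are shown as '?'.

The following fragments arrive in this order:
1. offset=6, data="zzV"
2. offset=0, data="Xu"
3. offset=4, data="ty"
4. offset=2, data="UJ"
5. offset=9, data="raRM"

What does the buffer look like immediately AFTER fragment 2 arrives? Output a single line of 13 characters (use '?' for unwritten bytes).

Fragment 1: offset=6 data="zzV" -> buffer=??????zzV????
Fragment 2: offset=0 data="Xu" -> buffer=Xu????zzV????

Answer: Xu????zzV????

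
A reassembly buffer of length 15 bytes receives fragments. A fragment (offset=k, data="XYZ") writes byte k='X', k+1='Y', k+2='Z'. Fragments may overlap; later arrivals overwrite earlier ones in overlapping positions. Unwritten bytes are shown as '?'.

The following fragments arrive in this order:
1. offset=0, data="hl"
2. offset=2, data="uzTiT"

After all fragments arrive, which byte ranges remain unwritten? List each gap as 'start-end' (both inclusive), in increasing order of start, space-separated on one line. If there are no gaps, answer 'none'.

Fragment 1: offset=0 len=2
Fragment 2: offset=2 len=5
Gaps: 7-14

Answer: 7-14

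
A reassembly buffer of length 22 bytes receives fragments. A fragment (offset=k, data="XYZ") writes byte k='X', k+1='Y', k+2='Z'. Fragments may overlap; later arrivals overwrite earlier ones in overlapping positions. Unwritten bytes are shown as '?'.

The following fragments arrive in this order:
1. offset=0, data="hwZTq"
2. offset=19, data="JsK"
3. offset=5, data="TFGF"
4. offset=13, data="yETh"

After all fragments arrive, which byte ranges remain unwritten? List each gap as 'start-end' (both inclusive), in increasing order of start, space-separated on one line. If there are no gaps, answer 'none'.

Fragment 1: offset=0 len=5
Fragment 2: offset=19 len=3
Fragment 3: offset=5 len=4
Fragment 4: offset=13 len=4
Gaps: 9-12 17-18

Answer: 9-12 17-18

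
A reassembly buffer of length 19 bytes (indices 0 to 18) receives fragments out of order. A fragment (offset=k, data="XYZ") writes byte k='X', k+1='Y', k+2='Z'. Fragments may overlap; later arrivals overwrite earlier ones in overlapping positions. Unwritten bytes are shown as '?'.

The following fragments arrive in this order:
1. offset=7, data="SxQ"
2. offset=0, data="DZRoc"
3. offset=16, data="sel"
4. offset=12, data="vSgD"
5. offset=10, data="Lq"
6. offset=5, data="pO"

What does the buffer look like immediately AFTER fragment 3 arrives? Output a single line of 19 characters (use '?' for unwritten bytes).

Fragment 1: offset=7 data="SxQ" -> buffer=???????SxQ?????????
Fragment 2: offset=0 data="DZRoc" -> buffer=DZRoc??SxQ?????????
Fragment 3: offset=16 data="sel" -> buffer=DZRoc??SxQ??????sel

Answer: DZRoc??SxQ??????sel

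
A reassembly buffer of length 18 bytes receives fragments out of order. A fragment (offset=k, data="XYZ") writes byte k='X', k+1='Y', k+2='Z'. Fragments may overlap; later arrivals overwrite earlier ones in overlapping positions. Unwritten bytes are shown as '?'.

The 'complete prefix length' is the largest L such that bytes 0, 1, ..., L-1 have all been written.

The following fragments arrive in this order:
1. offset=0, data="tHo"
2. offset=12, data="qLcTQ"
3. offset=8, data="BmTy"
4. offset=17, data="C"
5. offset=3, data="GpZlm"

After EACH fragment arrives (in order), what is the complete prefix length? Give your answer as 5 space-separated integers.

Fragment 1: offset=0 data="tHo" -> buffer=tHo??????????????? -> prefix_len=3
Fragment 2: offset=12 data="qLcTQ" -> buffer=tHo?????????qLcTQ? -> prefix_len=3
Fragment 3: offset=8 data="BmTy" -> buffer=tHo?????BmTyqLcTQ? -> prefix_len=3
Fragment 4: offset=17 data="C" -> buffer=tHo?????BmTyqLcTQC -> prefix_len=3
Fragment 5: offset=3 data="GpZlm" -> buffer=tHoGpZlmBmTyqLcTQC -> prefix_len=18

Answer: 3 3 3 3 18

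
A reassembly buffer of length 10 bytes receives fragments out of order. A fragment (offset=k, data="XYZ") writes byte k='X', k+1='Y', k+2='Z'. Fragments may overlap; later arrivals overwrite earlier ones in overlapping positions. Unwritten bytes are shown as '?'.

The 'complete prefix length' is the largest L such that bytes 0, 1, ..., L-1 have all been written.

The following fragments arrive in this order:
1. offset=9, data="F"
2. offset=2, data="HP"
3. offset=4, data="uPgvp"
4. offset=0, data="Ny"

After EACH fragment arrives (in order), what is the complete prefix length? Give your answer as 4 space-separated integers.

Fragment 1: offset=9 data="F" -> buffer=?????????F -> prefix_len=0
Fragment 2: offset=2 data="HP" -> buffer=??HP?????F -> prefix_len=0
Fragment 3: offset=4 data="uPgvp" -> buffer=??HPuPgvpF -> prefix_len=0
Fragment 4: offset=0 data="Ny" -> buffer=NyHPuPgvpF -> prefix_len=10

Answer: 0 0 0 10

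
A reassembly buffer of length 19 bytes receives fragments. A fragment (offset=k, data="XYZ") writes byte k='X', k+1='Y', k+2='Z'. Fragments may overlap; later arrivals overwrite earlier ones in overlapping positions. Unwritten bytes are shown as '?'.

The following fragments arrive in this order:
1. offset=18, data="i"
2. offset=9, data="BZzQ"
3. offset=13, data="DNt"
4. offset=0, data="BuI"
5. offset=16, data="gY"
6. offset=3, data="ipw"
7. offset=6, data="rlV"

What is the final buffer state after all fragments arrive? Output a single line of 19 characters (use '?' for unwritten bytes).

Answer: BuIipwrlVBZzQDNtgYi

Derivation:
Fragment 1: offset=18 data="i" -> buffer=??????????????????i
Fragment 2: offset=9 data="BZzQ" -> buffer=?????????BZzQ?????i
Fragment 3: offset=13 data="DNt" -> buffer=?????????BZzQDNt??i
Fragment 4: offset=0 data="BuI" -> buffer=BuI??????BZzQDNt??i
Fragment 5: offset=16 data="gY" -> buffer=BuI??????BZzQDNtgYi
Fragment 6: offset=3 data="ipw" -> buffer=BuIipw???BZzQDNtgYi
Fragment 7: offset=6 data="rlV" -> buffer=BuIipwrlVBZzQDNtgYi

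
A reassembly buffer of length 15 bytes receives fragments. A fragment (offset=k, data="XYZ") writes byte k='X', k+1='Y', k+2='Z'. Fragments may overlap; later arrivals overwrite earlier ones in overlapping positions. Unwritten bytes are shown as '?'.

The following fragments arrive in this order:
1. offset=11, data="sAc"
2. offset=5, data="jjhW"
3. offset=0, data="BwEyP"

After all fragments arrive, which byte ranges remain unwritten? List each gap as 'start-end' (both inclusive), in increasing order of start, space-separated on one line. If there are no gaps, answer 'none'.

Answer: 9-10 14-14

Derivation:
Fragment 1: offset=11 len=3
Fragment 2: offset=5 len=4
Fragment 3: offset=0 len=5
Gaps: 9-10 14-14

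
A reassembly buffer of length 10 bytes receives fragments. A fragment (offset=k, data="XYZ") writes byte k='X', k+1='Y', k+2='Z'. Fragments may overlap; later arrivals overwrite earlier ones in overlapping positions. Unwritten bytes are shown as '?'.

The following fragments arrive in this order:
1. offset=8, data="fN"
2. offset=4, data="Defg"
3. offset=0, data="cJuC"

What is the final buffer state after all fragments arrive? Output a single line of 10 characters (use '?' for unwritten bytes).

Fragment 1: offset=8 data="fN" -> buffer=????????fN
Fragment 2: offset=4 data="Defg" -> buffer=????DefgfN
Fragment 3: offset=0 data="cJuC" -> buffer=cJuCDefgfN

Answer: cJuCDefgfN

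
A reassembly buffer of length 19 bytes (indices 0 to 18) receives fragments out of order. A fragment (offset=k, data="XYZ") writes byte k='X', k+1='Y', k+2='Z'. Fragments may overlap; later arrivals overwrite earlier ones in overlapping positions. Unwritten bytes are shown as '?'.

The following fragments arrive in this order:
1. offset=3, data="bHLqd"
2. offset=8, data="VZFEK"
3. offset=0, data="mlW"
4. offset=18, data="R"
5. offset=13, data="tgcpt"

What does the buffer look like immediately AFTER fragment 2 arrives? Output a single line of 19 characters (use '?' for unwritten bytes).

Answer: ???bHLqdVZFEK??????

Derivation:
Fragment 1: offset=3 data="bHLqd" -> buffer=???bHLqd???????????
Fragment 2: offset=8 data="VZFEK" -> buffer=???bHLqdVZFEK??????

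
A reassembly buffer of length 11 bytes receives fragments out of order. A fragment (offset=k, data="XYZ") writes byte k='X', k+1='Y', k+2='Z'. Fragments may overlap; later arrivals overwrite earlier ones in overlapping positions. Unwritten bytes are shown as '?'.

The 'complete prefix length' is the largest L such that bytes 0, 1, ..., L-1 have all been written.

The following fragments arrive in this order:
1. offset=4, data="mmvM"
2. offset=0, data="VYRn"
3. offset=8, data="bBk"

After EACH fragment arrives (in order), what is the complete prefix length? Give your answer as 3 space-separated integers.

Fragment 1: offset=4 data="mmvM" -> buffer=????mmvM??? -> prefix_len=0
Fragment 2: offset=0 data="VYRn" -> buffer=VYRnmmvM??? -> prefix_len=8
Fragment 3: offset=8 data="bBk" -> buffer=VYRnmmvMbBk -> prefix_len=11

Answer: 0 8 11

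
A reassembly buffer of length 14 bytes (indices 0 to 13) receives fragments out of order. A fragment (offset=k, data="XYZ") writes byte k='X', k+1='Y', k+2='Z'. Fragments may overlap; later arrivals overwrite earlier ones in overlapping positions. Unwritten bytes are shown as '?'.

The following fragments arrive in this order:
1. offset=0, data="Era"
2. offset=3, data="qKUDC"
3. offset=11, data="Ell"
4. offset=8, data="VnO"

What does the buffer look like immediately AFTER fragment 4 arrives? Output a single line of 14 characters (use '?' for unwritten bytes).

Fragment 1: offset=0 data="Era" -> buffer=Era???????????
Fragment 2: offset=3 data="qKUDC" -> buffer=EraqKUDC??????
Fragment 3: offset=11 data="Ell" -> buffer=EraqKUDC???Ell
Fragment 4: offset=8 data="VnO" -> buffer=EraqKUDCVnOEll

Answer: EraqKUDCVnOEll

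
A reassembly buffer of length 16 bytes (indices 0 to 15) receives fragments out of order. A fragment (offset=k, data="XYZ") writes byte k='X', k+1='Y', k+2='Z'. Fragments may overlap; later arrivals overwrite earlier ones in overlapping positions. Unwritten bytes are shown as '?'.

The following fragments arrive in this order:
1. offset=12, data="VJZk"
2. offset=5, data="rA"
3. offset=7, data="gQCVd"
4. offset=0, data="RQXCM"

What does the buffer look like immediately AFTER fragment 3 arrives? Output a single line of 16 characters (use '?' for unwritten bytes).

Answer: ?????rAgQCVdVJZk

Derivation:
Fragment 1: offset=12 data="VJZk" -> buffer=????????????VJZk
Fragment 2: offset=5 data="rA" -> buffer=?????rA?????VJZk
Fragment 3: offset=7 data="gQCVd" -> buffer=?????rAgQCVdVJZk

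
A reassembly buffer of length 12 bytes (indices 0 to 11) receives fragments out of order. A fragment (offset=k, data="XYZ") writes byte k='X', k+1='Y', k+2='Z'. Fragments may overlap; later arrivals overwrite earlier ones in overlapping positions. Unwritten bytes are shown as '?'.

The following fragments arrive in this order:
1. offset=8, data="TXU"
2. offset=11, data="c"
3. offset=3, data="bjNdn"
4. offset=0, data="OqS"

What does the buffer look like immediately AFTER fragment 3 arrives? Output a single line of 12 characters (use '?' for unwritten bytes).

Answer: ???bjNdnTXUc

Derivation:
Fragment 1: offset=8 data="TXU" -> buffer=????????TXU?
Fragment 2: offset=11 data="c" -> buffer=????????TXUc
Fragment 3: offset=3 data="bjNdn" -> buffer=???bjNdnTXUc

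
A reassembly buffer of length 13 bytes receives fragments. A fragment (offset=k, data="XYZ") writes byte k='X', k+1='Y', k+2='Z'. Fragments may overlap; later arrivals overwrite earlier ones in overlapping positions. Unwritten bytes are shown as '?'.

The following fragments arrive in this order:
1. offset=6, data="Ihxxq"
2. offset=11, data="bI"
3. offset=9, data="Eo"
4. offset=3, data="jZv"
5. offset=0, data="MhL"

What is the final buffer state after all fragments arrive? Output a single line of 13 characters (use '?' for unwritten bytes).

Answer: MhLjZvIhxEobI

Derivation:
Fragment 1: offset=6 data="Ihxxq" -> buffer=??????Ihxxq??
Fragment 2: offset=11 data="bI" -> buffer=??????IhxxqbI
Fragment 3: offset=9 data="Eo" -> buffer=??????IhxEobI
Fragment 4: offset=3 data="jZv" -> buffer=???jZvIhxEobI
Fragment 5: offset=0 data="MhL" -> buffer=MhLjZvIhxEobI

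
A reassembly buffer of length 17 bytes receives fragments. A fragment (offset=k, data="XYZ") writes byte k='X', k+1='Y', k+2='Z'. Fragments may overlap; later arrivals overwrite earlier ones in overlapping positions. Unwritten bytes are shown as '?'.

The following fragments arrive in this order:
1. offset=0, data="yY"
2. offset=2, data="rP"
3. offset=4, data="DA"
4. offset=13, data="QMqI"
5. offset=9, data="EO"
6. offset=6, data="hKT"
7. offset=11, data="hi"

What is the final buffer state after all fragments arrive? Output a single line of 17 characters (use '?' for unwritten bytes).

Fragment 1: offset=0 data="yY" -> buffer=yY???????????????
Fragment 2: offset=2 data="rP" -> buffer=yYrP?????????????
Fragment 3: offset=4 data="DA" -> buffer=yYrPDA???????????
Fragment 4: offset=13 data="QMqI" -> buffer=yYrPDA???????QMqI
Fragment 5: offset=9 data="EO" -> buffer=yYrPDA???EO??QMqI
Fragment 6: offset=6 data="hKT" -> buffer=yYrPDAhKTEO??QMqI
Fragment 7: offset=11 data="hi" -> buffer=yYrPDAhKTEOhiQMqI

Answer: yYrPDAhKTEOhiQMqI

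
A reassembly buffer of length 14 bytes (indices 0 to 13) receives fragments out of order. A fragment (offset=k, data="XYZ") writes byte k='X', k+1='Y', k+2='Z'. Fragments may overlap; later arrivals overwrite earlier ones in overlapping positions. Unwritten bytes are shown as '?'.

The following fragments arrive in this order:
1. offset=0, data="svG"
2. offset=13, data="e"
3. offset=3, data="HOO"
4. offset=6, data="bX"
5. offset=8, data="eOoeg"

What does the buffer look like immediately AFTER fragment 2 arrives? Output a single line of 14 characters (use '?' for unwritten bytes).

Fragment 1: offset=0 data="svG" -> buffer=svG???????????
Fragment 2: offset=13 data="e" -> buffer=svG??????????e

Answer: svG??????????e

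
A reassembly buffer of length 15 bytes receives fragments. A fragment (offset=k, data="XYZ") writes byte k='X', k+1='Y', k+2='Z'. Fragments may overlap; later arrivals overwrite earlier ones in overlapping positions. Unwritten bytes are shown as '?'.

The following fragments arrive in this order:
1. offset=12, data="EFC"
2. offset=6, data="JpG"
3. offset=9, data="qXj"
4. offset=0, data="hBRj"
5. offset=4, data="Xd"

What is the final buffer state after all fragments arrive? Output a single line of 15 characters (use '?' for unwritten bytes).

Answer: hBRjXdJpGqXjEFC

Derivation:
Fragment 1: offset=12 data="EFC" -> buffer=????????????EFC
Fragment 2: offset=6 data="JpG" -> buffer=??????JpG???EFC
Fragment 3: offset=9 data="qXj" -> buffer=??????JpGqXjEFC
Fragment 4: offset=0 data="hBRj" -> buffer=hBRj??JpGqXjEFC
Fragment 5: offset=4 data="Xd" -> buffer=hBRjXdJpGqXjEFC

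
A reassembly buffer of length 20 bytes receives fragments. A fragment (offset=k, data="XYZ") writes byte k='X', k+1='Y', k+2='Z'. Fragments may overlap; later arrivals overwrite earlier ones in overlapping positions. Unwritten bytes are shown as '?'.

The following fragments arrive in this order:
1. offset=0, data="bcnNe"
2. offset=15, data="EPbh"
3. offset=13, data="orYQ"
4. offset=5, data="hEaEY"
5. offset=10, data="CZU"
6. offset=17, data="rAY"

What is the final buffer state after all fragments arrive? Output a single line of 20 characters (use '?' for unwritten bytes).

Fragment 1: offset=0 data="bcnNe" -> buffer=bcnNe???????????????
Fragment 2: offset=15 data="EPbh" -> buffer=bcnNe??????????EPbh?
Fragment 3: offset=13 data="orYQ" -> buffer=bcnNe????????orYQbh?
Fragment 4: offset=5 data="hEaEY" -> buffer=bcnNehEaEY???orYQbh?
Fragment 5: offset=10 data="CZU" -> buffer=bcnNehEaEYCZUorYQbh?
Fragment 6: offset=17 data="rAY" -> buffer=bcnNehEaEYCZUorYQrAY

Answer: bcnNehEaEYCZUorYQrAY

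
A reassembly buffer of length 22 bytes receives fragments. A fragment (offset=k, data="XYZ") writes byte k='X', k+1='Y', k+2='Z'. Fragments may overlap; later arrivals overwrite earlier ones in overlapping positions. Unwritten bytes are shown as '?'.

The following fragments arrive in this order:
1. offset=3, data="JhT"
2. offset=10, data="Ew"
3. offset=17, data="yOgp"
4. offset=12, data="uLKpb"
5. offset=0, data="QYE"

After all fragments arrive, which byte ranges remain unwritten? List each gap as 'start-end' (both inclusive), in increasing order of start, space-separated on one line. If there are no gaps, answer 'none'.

Fragment 1: offset=3 len=3
Fragment 2: offset=10 len=2
Fragment 3: offset=17 len=4
Fragment 4: offset=12 len=5
Fragment 5: offset=0 len=3
Gaps: 6-9 21-21

Answer: 6-9 21-21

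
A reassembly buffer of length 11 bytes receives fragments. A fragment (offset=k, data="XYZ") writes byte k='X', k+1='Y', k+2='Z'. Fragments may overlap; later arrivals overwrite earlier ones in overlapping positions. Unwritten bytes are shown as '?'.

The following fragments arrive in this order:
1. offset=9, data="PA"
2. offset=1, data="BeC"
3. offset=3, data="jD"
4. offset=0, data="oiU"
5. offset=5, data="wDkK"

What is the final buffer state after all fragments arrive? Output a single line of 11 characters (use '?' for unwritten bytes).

Answer: oiUjDwDkKPA

Derivation:
Fragment 1: offset=9 data="PA" -> buffer=?????????PA
Fragment 2: offset=1 data="BeC" -> buffer=?BeC?????PA
Fragment 3: offset=3 data="jD" -> buffer=?BejD????PA
Fragment 4: offset=0 data="oiU" -> buffer=oiUjD????PA
Fragment 5: offset=5 data="wDkK" -> buffer=oiUjDwDkKPA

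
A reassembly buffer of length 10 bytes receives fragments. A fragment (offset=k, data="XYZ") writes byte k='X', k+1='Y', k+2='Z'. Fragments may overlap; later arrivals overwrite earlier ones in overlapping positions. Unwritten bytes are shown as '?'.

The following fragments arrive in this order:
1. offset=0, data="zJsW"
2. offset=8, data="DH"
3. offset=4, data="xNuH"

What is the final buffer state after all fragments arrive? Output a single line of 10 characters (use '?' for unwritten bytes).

Answer: zJsWxNuHDH

Derivation:
Fragment 1: offset=0 data="zJsW" -> buffer=zJsW??????
Fragment 2: offset=8 data="DH" -> buffer=zJsW????DH
Fragment 3: offset=4 data="xNuH" -> buffer=zJsWxNuHDH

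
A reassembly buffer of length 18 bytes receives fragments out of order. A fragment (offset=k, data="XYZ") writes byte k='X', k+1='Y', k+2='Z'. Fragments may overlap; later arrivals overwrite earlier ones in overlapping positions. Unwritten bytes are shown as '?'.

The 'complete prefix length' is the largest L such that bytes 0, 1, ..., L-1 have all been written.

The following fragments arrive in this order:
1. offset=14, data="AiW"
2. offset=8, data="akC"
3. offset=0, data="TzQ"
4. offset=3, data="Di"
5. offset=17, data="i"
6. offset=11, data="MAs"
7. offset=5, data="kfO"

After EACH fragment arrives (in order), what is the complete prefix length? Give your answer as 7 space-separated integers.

Answer: 0 0 3 5 5 5 18

Derivation:
Fragment 1: offset=14 data="AiW" -> buffer=??????????????AiW? -> prefix_len=0
Fragment 2: offset=8 data="akC" -> buffer=????????akC???AiW? -> prefix_len=0
Fragment 3: offset=0 data="TzQ" -> buffer=TzQ?????akC???AiW? -> prefix_len=3
Fragment 4: offset=3 data="Di" -> buffer=TzQDi???akC???AiW? -> prefix_len=5
Fragment 5: offset=17 data="i" -> buffer=TzQDi???akC???AiWi -> prefix_len=5
Fragment 6: offset=11 data="MAs" -> buffer=TzQDi???akCMAsAiWi -> prefix_len=5
Fragment 7: offset=5 data="kfO" -> buffer=TzQDikfOakCMAsAiWi -> prefix_len=18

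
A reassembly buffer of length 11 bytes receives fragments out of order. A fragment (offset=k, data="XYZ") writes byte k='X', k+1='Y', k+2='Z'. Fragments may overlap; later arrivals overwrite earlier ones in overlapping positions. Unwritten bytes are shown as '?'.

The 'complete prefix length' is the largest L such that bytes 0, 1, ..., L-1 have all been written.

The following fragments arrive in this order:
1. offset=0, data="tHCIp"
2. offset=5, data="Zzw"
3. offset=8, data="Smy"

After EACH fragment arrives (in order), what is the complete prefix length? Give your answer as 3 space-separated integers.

Fragment 1: offset=0 data="tHCIp" -> buffer=tHCIp?????? -> prefix_len=5
Fragment 2: offset=5 data="Zzw" -> buffer=tHCIpZzw??? -> prefix_len=8
Fragment 3: offset=8 data="Smy" -> buffer=tHCIpZzwSmy -> prefix_len=11

Answer: 5 8 11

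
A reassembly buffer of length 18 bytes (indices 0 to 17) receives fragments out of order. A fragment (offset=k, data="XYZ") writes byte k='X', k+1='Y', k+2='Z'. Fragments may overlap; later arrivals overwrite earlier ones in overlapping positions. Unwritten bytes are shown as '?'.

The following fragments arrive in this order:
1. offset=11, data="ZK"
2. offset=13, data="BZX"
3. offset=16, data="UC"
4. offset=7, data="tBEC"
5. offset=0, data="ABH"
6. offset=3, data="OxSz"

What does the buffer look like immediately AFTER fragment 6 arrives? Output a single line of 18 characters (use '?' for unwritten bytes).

Answer: ABHOxSztBECZKBZXUC

Derivation:
Fragment 1: offset=11 data="ZK" -> buffer=???????????ZK?????
Fragment 2: offset=13 data="BZX" -> buffer=???????????ZKBZX??
Fragment 3: offset=16 data="UC" -> buffer=???????????ZKBZXUC
Fragment 4: offset=7 data="tBEC" -> buffer=???????tBECZKBZXUC
Fragment 5: offset=0 data="ABH" -> buffer=ABH????tBECZKBZXUC
Fragment 6: offset=3 data="OxSz" -> buffer=ABHOxSztBECZKBZXUC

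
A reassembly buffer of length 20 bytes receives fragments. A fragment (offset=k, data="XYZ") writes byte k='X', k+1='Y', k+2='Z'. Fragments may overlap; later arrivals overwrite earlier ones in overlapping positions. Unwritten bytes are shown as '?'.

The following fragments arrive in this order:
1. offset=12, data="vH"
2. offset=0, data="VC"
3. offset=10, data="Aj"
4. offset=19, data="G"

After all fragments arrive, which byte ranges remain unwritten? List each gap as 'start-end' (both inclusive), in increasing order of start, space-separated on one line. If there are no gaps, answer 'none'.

Fragment 1: offset=12 len=2
Fragment 2: offset=0 len=2
Fragment 3: offset=10 len=2
Fragment 4: offset=19 len=1
Gaps: 2-9 14-18

Answer: 2-9 14-18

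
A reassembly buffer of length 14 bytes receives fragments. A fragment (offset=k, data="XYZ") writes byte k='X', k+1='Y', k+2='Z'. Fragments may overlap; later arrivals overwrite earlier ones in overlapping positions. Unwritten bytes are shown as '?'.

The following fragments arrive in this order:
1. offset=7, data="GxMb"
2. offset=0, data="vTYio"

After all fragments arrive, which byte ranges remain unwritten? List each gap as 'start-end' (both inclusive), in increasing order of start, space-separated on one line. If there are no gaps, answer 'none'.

Fragment 1: offset=7 len=4
Fragment 2: offset=0 len=5
Gaps: 5-6 11-13

Answer: 5-6 11-13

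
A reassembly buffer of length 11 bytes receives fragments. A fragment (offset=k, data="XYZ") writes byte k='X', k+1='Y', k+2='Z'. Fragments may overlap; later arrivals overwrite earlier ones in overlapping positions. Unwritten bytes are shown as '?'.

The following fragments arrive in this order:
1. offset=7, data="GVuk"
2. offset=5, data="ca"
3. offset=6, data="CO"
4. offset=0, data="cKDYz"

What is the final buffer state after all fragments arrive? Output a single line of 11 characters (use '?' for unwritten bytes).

Answer: cKDYzcCOVuk

Derivation:
Fragment 1: offset=7 data="GVuk" -> buffer=???????GVuk
Fragment 2: offset=5 data="ca" -> buffer=?????caGVuk
Fragment 3: offset=6 data="CO" -> buffer=?????cCOVuk
Fragment 4: offset=0 data="cKDYz" -> buffer=cKDYzcCOVuk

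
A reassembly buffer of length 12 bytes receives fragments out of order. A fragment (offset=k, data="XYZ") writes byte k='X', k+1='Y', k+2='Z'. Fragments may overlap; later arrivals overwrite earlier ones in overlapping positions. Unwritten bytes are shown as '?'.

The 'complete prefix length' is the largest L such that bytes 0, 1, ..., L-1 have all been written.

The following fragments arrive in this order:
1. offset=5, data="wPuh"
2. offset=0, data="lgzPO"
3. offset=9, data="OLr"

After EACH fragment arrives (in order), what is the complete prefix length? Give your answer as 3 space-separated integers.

Fragment 1: offset=5 data="wPuh" -> buffer=?????wPuh??? -> prefix_len=0
Fragment 2: offset=0 data="lgzPO" -> buffer=lgzPOwPuh??? -> prefix_len=9
Fragment 3: offset=9 data="OLr" -> buffer=lgzPOwPuhOLr -> prefix_len=12

Answer: 0 9 12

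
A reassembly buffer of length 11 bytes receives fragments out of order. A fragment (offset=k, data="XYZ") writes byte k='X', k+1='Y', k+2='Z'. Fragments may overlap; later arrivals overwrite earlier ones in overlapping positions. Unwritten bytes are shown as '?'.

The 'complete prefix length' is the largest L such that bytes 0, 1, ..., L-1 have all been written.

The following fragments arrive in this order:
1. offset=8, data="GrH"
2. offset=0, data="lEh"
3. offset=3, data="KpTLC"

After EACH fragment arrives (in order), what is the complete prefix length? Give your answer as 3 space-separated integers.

Fragment 1: offset=8 data="GrH" -> buffer=????????GrH -> prefix_len=0
Fragment 2: offset=0 data="lEh" -> buffer=lEh?????GrH -> prefix_len=3
Fragment 3: offset=3 data="KpTLC" -> buffer=lEhKpTLCGrH -> prefix_len=11

Answer: 0 3 11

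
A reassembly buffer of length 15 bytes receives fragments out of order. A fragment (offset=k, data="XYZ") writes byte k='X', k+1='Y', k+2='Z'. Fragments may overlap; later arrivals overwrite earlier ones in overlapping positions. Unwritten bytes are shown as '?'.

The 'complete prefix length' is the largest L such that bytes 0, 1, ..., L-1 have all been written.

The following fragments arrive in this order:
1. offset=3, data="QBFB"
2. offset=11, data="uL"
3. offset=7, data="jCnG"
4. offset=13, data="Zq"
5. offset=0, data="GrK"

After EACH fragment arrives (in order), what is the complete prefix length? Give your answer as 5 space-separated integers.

Fragment 1: offset=3 data="QBFB" -> buffer=???QBFB???????? -> prefix_len=0
Fragment 2: offset=11 data="uL" -> buffer=???QBFB????uL?? -> prefix_len=0
Fragment 3: offset=7 data="jCnG" -> buffer=???QBFBjCnGuL?? -> prefix_len=0
Fragment 4: offset=13 data="Zq" -> buffer=???QBFBjCnGuLZq -> prefix_len=0
Fragment 5: offset=0 data="GrK" -> buffer=GrKQBFBjCnGuLZq -> prefix_len=15

Answer: 0 0 0 0 15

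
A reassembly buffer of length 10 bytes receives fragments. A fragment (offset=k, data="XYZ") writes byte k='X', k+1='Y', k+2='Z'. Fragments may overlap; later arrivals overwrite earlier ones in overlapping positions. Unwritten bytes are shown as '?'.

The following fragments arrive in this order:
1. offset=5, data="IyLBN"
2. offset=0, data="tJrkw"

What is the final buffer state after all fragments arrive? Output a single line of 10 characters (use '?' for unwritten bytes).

Answer: tJrkwIyLBN

Derivation:
Fragment 1: offset=5 data="IyLBN" -> buffer=?????IyLBN
Fragment 2: offset=0 data="tJrkw" -> buffer=tJrkwIyLBN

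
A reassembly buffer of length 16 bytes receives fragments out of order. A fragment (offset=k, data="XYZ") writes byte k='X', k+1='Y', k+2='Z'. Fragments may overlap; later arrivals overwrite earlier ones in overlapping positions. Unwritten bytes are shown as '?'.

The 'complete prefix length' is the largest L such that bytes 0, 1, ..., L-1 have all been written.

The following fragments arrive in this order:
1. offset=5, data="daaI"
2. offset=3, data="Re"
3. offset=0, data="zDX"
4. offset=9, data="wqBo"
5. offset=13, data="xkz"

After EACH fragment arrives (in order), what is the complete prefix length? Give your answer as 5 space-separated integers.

Answer: 0 0 9 13 16

Derivation:
Fragment 1: offset=5 data="daaI" -> buffer=?????daaI??????? -> prefix_len=0
Fragment 2: offset=3 data="Re" -> buffer=???RedaaI??????? -> prefix_len=0
Fragment 3: offset=0 data="zDX" -> buffer=zDXRedaaI??????? -> prefix_len=9
Fragment 4: offset=9 data="wqBo" -> buffer=zDXRedaaIwqBo??? -> prefix_len=13
Fragment 5: offset=13 data="xkz" -> buffer=zDXRedaaIwqBoxkz -> prefix_len=16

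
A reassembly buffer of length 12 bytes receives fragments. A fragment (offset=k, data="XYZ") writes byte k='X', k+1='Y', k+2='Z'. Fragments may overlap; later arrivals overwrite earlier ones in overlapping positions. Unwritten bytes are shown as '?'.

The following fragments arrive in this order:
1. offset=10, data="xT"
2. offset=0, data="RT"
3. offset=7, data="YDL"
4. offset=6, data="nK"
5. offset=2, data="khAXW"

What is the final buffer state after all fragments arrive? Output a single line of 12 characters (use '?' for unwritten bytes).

Fragment 1: offset=10 data="xT" -> buffer=??????????xT
Fragment 2: offset=0 data="RT" -> buffer=RT????????xT
Fragment 3: offset=7 data="YDL" -> buffer=RT?????YDLxT
Fragment 4: offset=6 data="nK" -> buffer=RT????nKDLxT
Fragment 5: offset=2 data="khAXW" -> buffer=RTkhAXWKDLxT

Answer: RTkhAXWKDLxT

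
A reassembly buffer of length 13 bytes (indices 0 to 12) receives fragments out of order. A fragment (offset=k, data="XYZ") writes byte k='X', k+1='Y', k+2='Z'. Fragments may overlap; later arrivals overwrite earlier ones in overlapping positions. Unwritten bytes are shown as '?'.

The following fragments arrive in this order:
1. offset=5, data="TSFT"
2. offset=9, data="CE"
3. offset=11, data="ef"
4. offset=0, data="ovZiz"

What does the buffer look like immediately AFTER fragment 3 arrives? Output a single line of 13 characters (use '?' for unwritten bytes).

Answer: ?????TSFTCEef

Derivation:
Fragment 1: offset=5 data="TSFT" -> buffer=?????TSFT????
Fragment 2: offset=9 data="CE" -> buffer=?????TSFTCE??
Fragment 3: offset=11 data="ef" -> buffer=?????TSFTCEef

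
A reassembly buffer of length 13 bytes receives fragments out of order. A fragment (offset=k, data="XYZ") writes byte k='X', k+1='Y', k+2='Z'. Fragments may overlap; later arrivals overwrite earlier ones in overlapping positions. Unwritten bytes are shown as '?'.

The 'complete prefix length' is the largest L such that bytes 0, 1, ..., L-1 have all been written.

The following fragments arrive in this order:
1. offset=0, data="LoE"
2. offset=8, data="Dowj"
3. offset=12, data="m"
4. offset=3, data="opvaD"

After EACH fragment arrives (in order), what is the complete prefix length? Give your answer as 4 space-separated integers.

Fragment 1: offset=0 data="LoE" -> buffer=LoE?????????? -> prefix_len=3
Fragment 2: offset=8 data="Dowj" -> buffer=LoE?????Dowj? -> prefix_len=3
Fragment 3: offset=12 data="m" -> buffer=LoE?????Dowjm -> prefix_len=3
Fragment 4: offset=3 data="opvaD" -> buffer=LoEopvaDDowjm -> prefix_len=13

Answer: 3 3 3 13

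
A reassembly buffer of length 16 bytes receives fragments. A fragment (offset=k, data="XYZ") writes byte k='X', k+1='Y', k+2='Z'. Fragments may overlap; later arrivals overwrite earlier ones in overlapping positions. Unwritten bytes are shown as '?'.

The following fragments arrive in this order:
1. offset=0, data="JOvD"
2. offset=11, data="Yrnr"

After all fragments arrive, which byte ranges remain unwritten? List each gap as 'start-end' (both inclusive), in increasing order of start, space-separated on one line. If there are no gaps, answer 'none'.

Answer: 4-10 15-15

Derivation:
Fragment 1: offset=0 len=4
Fragment 2: offset=11 len=4
Gaps: 4-10 15-15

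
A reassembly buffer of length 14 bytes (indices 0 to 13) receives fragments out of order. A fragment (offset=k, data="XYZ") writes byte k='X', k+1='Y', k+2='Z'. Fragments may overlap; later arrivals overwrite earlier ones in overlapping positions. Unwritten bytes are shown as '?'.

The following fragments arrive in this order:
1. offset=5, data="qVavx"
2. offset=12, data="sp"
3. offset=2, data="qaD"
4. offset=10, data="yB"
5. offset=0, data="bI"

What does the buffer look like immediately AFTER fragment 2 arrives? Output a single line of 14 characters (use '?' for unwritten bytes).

Answer: ?????qVavx??sp

Derivation:
Fragment 1: offset=5 data="qVavx" -> buffer=?????qVavx????
Fragment 2: offset=12 data="sp" -> buffer=?????qVavx??sp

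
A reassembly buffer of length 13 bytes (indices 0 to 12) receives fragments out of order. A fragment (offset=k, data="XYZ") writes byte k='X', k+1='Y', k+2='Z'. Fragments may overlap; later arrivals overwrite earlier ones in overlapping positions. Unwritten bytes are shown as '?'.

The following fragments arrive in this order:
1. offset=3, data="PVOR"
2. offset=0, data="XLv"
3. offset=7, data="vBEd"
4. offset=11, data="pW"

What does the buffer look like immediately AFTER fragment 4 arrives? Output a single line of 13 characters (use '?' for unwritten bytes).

Fragment 1: offset=3 data="PVOR" -> buffer=???PVOR??????
Fragment 2: offset=0 data="XLv" -> buffer=XLvPVOR??????
Fragment 3: offset=7 data="vBEd" -> buffer=XLvPVORvBEd??
Fragment 4: offset=11 data="pW" -> buffer=XLvPVORvBEdpW

Answer: XLvPVORvBEdpW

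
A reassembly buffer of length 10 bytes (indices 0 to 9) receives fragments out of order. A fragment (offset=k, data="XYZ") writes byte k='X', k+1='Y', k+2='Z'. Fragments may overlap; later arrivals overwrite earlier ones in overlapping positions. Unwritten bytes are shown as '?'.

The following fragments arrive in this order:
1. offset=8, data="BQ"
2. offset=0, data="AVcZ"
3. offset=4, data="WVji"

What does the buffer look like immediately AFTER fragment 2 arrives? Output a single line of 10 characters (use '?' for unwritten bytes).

Fragment 1: offset=8 data="BQ" -> buffer=????????BQ
Fragment 2: offset=0 data="AVcZ" -> buffer=AVcZ????BQ

Answer: AVcZ????BQ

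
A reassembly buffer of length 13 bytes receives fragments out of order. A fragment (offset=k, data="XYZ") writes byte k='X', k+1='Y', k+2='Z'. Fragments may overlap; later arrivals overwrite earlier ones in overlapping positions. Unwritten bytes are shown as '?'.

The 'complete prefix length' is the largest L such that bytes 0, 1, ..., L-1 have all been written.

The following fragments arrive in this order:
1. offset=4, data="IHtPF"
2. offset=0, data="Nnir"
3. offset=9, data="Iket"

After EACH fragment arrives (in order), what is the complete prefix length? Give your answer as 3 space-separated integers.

Fragment 1: offset=4 data="IHtPF" -> buffer=????IHtPF???? -> prefix_len=0
Fragment 2: offset=0 data="Nnir" -> buffer=NnirIHtPF???? -> prefix_len=9
Fragment 3: offset=9 data="Iket" -> buffer=NnirIHtPFIket -> prefix_len=13

Answer: 0 9 13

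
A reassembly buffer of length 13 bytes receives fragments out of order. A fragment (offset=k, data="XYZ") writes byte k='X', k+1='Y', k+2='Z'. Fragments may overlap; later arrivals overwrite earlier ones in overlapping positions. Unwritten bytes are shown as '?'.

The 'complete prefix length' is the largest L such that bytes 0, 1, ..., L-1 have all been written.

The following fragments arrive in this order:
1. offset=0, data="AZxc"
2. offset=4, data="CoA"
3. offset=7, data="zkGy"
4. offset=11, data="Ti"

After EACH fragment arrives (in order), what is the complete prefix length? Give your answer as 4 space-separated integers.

Fragment 1: offset=0 data="AZxc" -> buffer=AZxc????????? -> prefix_len=4
Fragment 2: offset=4 data="CoA" -> buffer=AZxcCoA?????? -> prefix_len=7
Fragment 3: offset=7 data="zkGy" -> buffer=AZxcCoAzkGy?? -> prefix_len=11
Fragment 4: offset=11 data="Ti" -> buffer=AZxcCoAzkGyTi -> prefix_len=13

Answer: 4 7 11 13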